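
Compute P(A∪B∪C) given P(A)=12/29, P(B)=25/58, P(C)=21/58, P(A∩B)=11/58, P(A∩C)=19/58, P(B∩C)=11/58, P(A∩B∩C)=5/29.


P(A∪B∪C) = P(A)+P(B)+P(C) - P(AB)-P(AC)-P(BC) + P(ABC)
= 12/29+25/58+21/58 - 11/58-19/58-11/58 + 5/29
= 39/58

39/58


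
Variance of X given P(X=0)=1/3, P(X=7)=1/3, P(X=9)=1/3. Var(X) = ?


E[X] = 16/3, E[X^2] = 130/3
Var(X) = E[X^2] - (E[X])^2 = 130/3 - (16/3)^2 = 134/9

134/9


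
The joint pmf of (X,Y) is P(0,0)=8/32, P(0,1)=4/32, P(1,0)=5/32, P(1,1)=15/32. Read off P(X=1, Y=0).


Read from table: P(X=1, Y=0) = 5/32

5/32


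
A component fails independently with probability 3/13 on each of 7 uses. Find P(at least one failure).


P(at least one) = 1 - P(none)
P(none) = (1 - 3/13)^7 = (10/13)^7 = 10000000/62748517
P(at least one) = 1 - 10000000/62748517 = 52748517/62748517

52748517/62748517


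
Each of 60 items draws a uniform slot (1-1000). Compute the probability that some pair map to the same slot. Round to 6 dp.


P(all different) = prod((1000-i)/1000 for i=0..59) = 0.164279
P(at least one match) = 1 - 0.164279 = 0.835721

0.835721


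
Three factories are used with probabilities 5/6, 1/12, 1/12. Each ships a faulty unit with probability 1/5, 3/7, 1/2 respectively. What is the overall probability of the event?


P(A) = P(A|B1)P(B1) + P(A|B2)P(B2) + P(A|B3)P(B3)
= 1/5*5/6 + 3/7*1/12 + 1/2*1/12
= 1/6 + 1/28 + 1/24 = 41/168

41/168


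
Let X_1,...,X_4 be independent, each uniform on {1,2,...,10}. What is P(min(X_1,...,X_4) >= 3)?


P(min >= 3) = P(all X_i >= 3) = (P(X_1 >= 3))^4
= (8/10)^4 = (4/5)^4 = 256/625

256/625


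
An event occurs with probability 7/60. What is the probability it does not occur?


P(A') = 1 - P(A) = 1 - 7/60 = 53/60

53/60


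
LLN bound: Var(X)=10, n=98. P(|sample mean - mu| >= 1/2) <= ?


Var(Xbar) = Var(X)/n = 10/98
Chebyshev: P(|Xbar-mu| >= 1/2) <= Var(Xbar)/(1/2)^2 = (5/49)/(1/4) = 20/49

20/49


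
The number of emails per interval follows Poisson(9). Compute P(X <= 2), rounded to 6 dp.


P(X<=2) = e^(-9)*9^0/0! + e^(-9)*9^1/1! + e^(-9)*9^2/2!
≈ 0.0001234098 + 0.0011106882 + 0.0049980971
= 0.0062321951
≈ 0.006232

0.006232


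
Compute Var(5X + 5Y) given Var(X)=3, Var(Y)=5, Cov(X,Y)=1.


Var(5X + 5Y) = 5^2*Var(X) + 5^2*Var(Y) + 2*5*5*Cov(X,Y)
= 25*3 + 25*5 + 50*1
= 75 + 125 + 50 = 250

250


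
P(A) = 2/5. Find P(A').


P(A') = 1 - P(A) = 1 - 2/5 = 3/5

3/5


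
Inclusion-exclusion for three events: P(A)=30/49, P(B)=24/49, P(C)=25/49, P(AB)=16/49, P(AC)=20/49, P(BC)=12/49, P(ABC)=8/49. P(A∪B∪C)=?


P(A∪B∪C) = P(A)+P(B)+P(C) - P(AB)-P(AC)-P(BC) + P(ABC)
= 30/49+24/49+25/49 - 16/49-20/49-12/49 + 8/49
= 39/49

39/49


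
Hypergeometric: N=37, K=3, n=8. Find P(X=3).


P(X=3) = C(3,3)*C(34,5) / C(37,8)
= 1*278256 / 38608020
= 278256/38608020 = 4/555

4/555


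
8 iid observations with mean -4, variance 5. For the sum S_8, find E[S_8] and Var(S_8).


E[S_n] = n*mu = 8*-4 = -32
Var(S_n) = n*sigma^2 = 8*5 = 40

E[S_8]=-32, Var(S_8)=40


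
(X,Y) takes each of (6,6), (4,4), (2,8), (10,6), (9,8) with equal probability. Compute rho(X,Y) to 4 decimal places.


Cov(X,Y) = 0.3200, Var(X) = 8.9600, Var(Y) = 2.2400
rho = Cov/(sqrt(VarX)*sqrt(VarY)) = 0.0714

0.0714


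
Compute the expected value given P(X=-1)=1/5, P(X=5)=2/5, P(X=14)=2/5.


E[X] = sum(x * P(x))
= -1*1/5 + 5*2/5 + 14*2/5
= 37/5

37/5


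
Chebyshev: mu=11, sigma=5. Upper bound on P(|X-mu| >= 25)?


k = 25/5 = 5
Chebyshev: P(|X-mu| >= k*sigma) <= 1/k^2 = 1/5^2 = 1/25

1/25


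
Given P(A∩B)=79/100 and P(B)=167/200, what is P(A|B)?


P(A|B) = P(A∩B)/P(B) = (158/200)/(167/200) = 158/167

158/167


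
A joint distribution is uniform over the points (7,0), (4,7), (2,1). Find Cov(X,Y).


E[X]=13/3, E[Y]=8/3, E[XY]=10
Cov(X,Y) = E[XY] - E[X]E[Y] = 10 - 13/3*8/3 = -14/9

-14/9


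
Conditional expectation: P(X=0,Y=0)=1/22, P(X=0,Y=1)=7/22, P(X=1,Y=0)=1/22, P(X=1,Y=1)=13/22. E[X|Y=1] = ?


P(Y=1) = 20/22
E[X|Y=1] = (0*7 + 1*13)/20 = 13/20

13/20


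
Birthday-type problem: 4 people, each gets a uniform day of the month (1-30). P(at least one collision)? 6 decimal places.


P(all different) = prod((30-i)/30 for i=0..3) = 0.812000
P(at least one match) = 1 - 0.812000 = 0.188000

0.188000


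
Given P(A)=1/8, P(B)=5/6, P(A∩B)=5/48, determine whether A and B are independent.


P(A)*P(B) = 1/8*5/6 = 5/48
P(A∩B) = 5/48, which equals P(A)P(B), so independent

Yes, A and B are independent


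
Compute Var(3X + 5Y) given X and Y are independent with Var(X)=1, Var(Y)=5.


Independence => Cov(X,Y)=0
Var(3X + 5Y) = 3^2*Var(X) + 5^2*Var(Y)
= 9*1 + 25*5 = 134

134


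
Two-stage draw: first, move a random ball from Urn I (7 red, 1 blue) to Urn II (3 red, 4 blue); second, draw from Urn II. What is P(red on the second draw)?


P(transfer red) = 7/8; P(transfer blue) = 1/8
If red transferred: Urn II has 4 red of 8, so P(red|red moved) = 1/2
If blue transferred: Urn II has 3 red of 8, so P(red|blue moved) = 3/8
By total probability: P(red) = 7/8*1/2 + 1/8*3/8 = 31/64

31/64


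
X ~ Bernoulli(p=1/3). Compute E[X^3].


For Bernoulli: X in {0,1}
E[X^3] = 0^3*(1-1/3) + 1^3*1/3 = 1/3

1/3


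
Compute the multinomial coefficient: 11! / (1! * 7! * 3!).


11! = 39916800
Denominator: 1!=1 * 7!=5040 * 3!=6
Coefficient = 39916800 / 30240 = 1320

1320


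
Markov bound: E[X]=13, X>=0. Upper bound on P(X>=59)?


Markov: P(X >= a) <= E[X]/a
P(X >= 59) <= 13/59

13/59


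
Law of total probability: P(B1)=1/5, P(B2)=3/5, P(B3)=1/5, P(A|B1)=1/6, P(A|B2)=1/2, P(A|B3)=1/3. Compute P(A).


P(A) = P(A|B1)P(B1) + P(A|B2)P(B2) + P(A|B3)P(B3)
= 1/6*1/5 + 1/2*3/5 + 1/3*1/5
= 1/30 + 3/10 + 1/15 = 2/5

2/5


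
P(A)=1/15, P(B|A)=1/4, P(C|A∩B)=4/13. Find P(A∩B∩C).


P(A∩B∩C) = P(A) * P(B|A) * P(C|A∩B)
= 1/15 * 1/4 * 4/13
= 1/60 * 4/13 = 1/195

1/195


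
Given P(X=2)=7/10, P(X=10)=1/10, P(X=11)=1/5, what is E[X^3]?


E[X^3] = sum(g(x)*P(x))
= 8*7/10 + 1000*1/10 + 1331*1/5
= 1859/5

1859/5


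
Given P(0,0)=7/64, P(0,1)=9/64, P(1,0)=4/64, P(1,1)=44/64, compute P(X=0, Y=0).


Read from table: P(X=0, Y=0) = 7/64

7/64


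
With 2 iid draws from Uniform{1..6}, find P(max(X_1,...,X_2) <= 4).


P(max <= 4) = P(all X_i <= 4) = (P(X_1 <= 4))^2
= (4/6)^2 = (2/3)^2 = 4/9

4/9


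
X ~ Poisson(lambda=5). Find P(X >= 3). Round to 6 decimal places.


P(X>=3) = 1 - P(X<=2) = 1 - (e^(-5)*5^0/0! + e^(-5)*5^1/1! + e^(-5)*5^2/2!)
≈ 1 - (0.0067379470 + 0.0336897350 + 0.0842243375)
= 1 - 0.1246520195 = 0.8753479805
≈ 0.875348

0.875348


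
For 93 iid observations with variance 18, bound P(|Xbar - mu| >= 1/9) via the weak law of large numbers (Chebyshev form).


Var(Xbar) = Var(X)/n = 18/93
Chebyshev: P(|Xbar-mu| >= 1/9) <= Var(Xbar)/(1/9)^2 = (6/31)/(1/81) = 486/31
Bound exceeds 1, so trivial bound: 1

1


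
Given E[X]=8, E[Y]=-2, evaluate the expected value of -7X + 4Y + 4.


E[-7X + 4Y + 4] = -7*E[X] + 4*E[Y] + 4
= (-7)*(8) + (4)*(-2) + (4)
= -56 - 8 + 4 = -60

-60


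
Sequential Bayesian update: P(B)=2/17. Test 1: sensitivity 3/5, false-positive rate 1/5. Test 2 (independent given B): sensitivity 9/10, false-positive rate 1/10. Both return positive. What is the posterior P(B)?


After test 1: P(+) = 3/5*2/17 + 1/5*15/17 = 21/85
P(B|+) = (6/85)/(21/85) = 2/7
After test 2 (use post1 as new prior): P(+) = 9/10*2/7 + 1/10*5/7 = 23/70
P(B|+,+) = (9/35)/(23/70) = 18/23

18/23


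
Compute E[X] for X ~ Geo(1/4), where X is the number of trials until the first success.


For geometric (trials until first success), E[X] = 1/p = 1/(1/4) = 4

4


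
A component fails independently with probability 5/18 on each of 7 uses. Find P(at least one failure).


P(at least one) = 1 - P(none)
P(none) = (1 - 5/18)^7 = (13/18)^7 = 62748517/612220032
P(at least one) = 1 - 62748517/612220032 = 549471515/612220032

549471515/612220032


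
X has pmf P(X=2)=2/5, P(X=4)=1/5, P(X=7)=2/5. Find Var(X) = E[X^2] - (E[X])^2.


E[X] = 22/5, E[X^2] = 122/5
Var(X) = E[X^2] - (E[X])^2 = 122/5 - (22/5)^2 = 126/25

126/25


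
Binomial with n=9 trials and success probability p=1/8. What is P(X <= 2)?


P(X<=2) = P(X=0) + P(X=1) + P(X=2)
= 40353607/134217728 + 51883209/134217728 + 7411887/33554432
= 30471091/33554432

30471091/33554432


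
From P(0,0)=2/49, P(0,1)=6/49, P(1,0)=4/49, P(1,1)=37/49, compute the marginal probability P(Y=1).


P(Y=1) = P(0,1)+P(1,1) = 6/49 + 37/49 = 43/49

43/49


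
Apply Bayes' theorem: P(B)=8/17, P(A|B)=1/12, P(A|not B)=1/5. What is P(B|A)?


P(A) = P(A|B)P(B) + P(A|B')P(B') = 1/12*8/17 + 1/5*9/17 = 37/255
P(B|A) = P(A|B)P(B)/P(A) = (2/51)/(37/255) = 10/37

10/37


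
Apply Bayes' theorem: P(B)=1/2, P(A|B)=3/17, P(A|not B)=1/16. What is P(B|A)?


P(A) = P(A|B)P(B) + P(A|B')P(B') = 3/17*1/2 + 1/16*1/2 = 65/544
P(B|A) = P(A|B)P(B)/P(A) = (3/34)/(65/544) = 48/65

48/65


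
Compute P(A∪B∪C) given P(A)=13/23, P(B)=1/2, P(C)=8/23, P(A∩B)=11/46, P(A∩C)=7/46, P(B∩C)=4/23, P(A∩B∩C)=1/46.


P(A∪B∪C) = P(A)+P(B)+P(C) - P(AB)-P(AC)-P(BC) + P(ABC)
= 13/23+1/2+8/23 - 11/46-7/46-4/23 + 1/46
= 20/23

20/23


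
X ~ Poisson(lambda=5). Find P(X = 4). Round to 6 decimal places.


P(X=4) = e^(-5) * 5^4 / 4!
≈ 0.006737946999 * 625 / 24
≈ 0.175467

0.175467


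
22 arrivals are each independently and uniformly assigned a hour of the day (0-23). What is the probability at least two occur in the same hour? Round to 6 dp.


P(all different) = prod((24-i)/24 for i=0..21) = 0.000000
P(at least one match) = 1 - 0.000000 = 1.000000

1.000000


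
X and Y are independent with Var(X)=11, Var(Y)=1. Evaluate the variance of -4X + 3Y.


Independence => Cov(X,Y)=0
Var(-4X + 3Y) = (-4)^2*Var(X) + 3^2*Var(Y)
= 16*11 + 9*1 = 185

185


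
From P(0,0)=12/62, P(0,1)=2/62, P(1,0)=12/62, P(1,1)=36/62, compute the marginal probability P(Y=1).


P(Y=1) = P(0,1)+P(1,1) = 2/62 + 36/62 = 38/62 = 19/31

19/31


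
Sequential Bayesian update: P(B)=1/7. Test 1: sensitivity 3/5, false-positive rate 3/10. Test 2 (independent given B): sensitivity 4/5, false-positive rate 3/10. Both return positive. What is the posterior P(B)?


After test 1: P(+) = 3/5*1/7 + 3/10*6/7 = 12/35
P(B|+) = (3/35)/(12/35) = 1/4
After test 2 (use post1 as new prior): P(+) = 4/5*1/4 + 3/10*3/4 = 17/40
P(B|+,+) = (1/5)/(17/40) = 8/17

8/17


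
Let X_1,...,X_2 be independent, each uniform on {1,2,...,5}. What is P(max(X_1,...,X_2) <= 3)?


P(max <= 3) = P(all X_i <= 3) = (P(X_1 <= 3))^2
= (3/5)^2 = 9/25

9/25


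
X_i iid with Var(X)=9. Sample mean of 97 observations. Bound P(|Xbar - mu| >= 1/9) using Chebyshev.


Var(Xbar) = Var(X)/n = 9/97
Chebyshev: P(|Xbar-mu| >= 1/9) <= Var(Xbar)/(1/9)^2 = (9/97)/(1/81) = 729/97
Bound exceeds 1, so trivial bound: 1

1


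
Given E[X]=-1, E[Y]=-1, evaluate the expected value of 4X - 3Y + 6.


E[4X - 3Y + 6] = 4*E[X] - 3*E[Y] + 6
= (4)*(-1) + (-3)*(-1) + (6)
= -4 + 3 + 6 = 5

5


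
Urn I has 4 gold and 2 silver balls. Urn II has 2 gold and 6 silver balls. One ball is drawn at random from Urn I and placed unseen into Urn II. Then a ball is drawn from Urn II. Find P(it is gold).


P(transfer gold) = 4/6 = 2/3; P(transfer silver) = 1/3
If gold transferred: Urn II has 3 gold of 9, so P(gold|gold moved) = 1/3
If silver transferred: Urn II has 2 gold of 9, so P(gold|silver moved) = 2/9
By total probability: P(gold) = 2/3*1/3 + 1/3*2/9 = 8/27

8/27


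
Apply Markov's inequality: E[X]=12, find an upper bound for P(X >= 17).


Markov: P(X >= a) <= E[X]/a
P(X >= 17) <= 12/17

12/17


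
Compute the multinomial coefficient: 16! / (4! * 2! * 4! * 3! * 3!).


16! = 20922789888000
Denominator: 4!=24 * 2!=2 * 4!=24 * 3!=6 * 3!=6
Coefficient = 20922789888000 / 41472 = 504504000

504504000


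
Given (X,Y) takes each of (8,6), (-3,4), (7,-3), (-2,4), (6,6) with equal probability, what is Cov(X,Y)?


E[X]=16/5, E[Y]=17/5, E[XY]=43/5
Cov(X,Y) = E[XY] - E[X]E[Y] = 43/5 - 16/5*17/5 = -57/25

-57/25


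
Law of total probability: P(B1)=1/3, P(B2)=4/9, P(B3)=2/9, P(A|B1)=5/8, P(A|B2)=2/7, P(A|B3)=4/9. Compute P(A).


P(A) = P(A|B1)P(B1) + P(A|B2)P(B2) + P(A|B3)P(B3)
= 5/8*1/3 + 2/7*4/9 + 4/9*2/9
= 5/24 + 8/63 + 8/81 = 1969/4536

1969/4536


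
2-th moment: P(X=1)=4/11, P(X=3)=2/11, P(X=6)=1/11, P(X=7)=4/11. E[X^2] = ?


E[X^2] = sum(x^2 * P(x))
= 1*4/11 + 9*2/11 + 36*1/11 + 49*4/11
= 254/11

254/11


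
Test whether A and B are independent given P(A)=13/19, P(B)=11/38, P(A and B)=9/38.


P(A)*P(B) = 13/19*11/38 = 143/722
P(A∩B) = 9/38 != 143/722, so not independent

No, A and B are not independent


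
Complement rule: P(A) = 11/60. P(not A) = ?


P(A') = 1 - P(A) = 1 - 11/60 = 49/60

49/60


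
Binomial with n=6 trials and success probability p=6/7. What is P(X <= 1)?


P(X<=1) = P(X=0) + P(X=1)
= 1/117649 + 36/117649
= 37/117649

37/117649


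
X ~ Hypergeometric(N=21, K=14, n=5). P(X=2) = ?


P(X=2) = C(14,2)*C(7,3) / C(21,5)
= 91*35 / 20349
= 3185/20349 = 455/2907

455/2907


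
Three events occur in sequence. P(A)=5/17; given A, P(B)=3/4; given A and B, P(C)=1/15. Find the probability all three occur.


P(A∩B∩C) = P(A) * P(B|A) * P(C|A∩B)
= 5/17 * 3/4 * 1/15
= 15/68 * 1/15 = 1/68

1/68


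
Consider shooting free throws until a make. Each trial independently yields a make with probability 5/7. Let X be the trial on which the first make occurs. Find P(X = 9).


P(X=9) = (1-p)^8 * p = (2/7)^8 * 5/7
= 256/5764801 * 5/7 = 1280/40353607

1280/40353607


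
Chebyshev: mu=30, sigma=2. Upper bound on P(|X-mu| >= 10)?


k = 10/2 = 5
Chebyshev: P(|X-mu| >= k*sigma) <= 1/k^2 = 1/5^2 = 1/25

1/25


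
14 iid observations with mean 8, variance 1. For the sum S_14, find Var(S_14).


By independence, Var(S_n) = n*Var(X_1) = 14*1 = 14

14


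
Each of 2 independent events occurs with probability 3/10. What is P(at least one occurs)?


P(at least one) = 1 - P(none)
P(none) = (1 - 3/10)^2 = (7/10)^2 = 49/100
P(at least one) = 1 - 49/100 = 51/100

51/100


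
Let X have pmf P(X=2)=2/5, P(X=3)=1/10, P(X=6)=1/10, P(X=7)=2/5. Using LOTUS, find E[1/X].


E[1/X] = sum(g(x)*P(x))
= 1/2*2/5 + 1/3*1/10 + 1/6*1/10 + 1/7*2/5
= 43/140

43/140


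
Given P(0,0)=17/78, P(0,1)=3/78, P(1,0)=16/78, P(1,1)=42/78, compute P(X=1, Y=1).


Read from table: P(X=1, Y=1) = 42/78 = 7/13

7/13


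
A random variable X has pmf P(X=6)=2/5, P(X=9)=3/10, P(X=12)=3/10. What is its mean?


E[X] = sum(x * P(x))
= 6*2/5 + 9*3/10 + 12*3/10
= 87/10

87/10


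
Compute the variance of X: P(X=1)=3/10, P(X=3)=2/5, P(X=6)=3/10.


E[X] = 33/10, E[X^2] = 147/10
Var(X) = E[X^2] - (E[X])^2 = 147/10 - (33/10)^2 = 381/100

381/100


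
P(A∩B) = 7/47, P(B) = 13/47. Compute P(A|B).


P(A|B) = P(A∩B)/P(B) = (7/47)/(13/47) = 7/13

7/13


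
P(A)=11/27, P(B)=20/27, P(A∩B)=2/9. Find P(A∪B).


P(A∪B) = P(A) + P(B) - P(A∩B)
= 11/27 + 20/27 - 2/9 = 25/27

25/27


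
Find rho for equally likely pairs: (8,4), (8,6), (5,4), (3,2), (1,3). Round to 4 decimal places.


Cov(X,Y) = 2.8000, Var(X) = 7.6000, Var(Y) = 1.7600
rho = Cov/(sqrt(VarX)*sqrt(VarY)) = 0.7656

0.7656


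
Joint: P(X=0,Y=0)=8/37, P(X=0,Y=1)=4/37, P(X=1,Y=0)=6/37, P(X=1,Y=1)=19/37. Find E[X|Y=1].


P(Y=1) = 23/37
E[X|Y=1] = (0*4 + 1*19)/23 = 19/23

19/23


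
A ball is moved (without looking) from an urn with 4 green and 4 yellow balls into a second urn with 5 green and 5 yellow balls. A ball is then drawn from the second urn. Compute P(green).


P(transfer green) = 4/8 = 1/2; P(transfer yellow) = 1/2
If green transferred: Urn II has 6 green of 11, so P(green|green moved) = 6/11
If yellow transferred: Urn II has 5 green of 11, so P(green|yellow moved) = 5/11
By total probability: P(green) = 1/2*6/11 + 1/2*5/11 = 1/2

1/2


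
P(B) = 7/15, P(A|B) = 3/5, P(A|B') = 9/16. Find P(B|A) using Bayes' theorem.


P(A) = P(A|B)P(B) + P(A|B')P(B') = 3/5*7/15 + 9/16*8/15 = 29/50
P(B|A) = P(A|B)P(B)/P(A) = (7/25)/(29/50) = 14/29

14/29


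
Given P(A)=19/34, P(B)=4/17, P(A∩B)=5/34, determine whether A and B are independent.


P(A)*P(B) = 19/34*4/17 = 38/289
P(A∩B) = 5/34 != 38/289, so not independent

No, A and B are not independent


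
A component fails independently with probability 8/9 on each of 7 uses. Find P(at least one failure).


P(at least one) = 1 - P(none)
P(none) = (1 - 8/9)^7 = (1/9)^7 = 1/4782969
P(at least one) = 1 - 1/4782969 = 4782968/4782969

4782968/4782969


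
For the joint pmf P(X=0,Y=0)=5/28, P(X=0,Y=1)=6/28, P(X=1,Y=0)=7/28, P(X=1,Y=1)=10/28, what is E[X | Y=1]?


P(Y=1) = 16/28
E[X|Y=1] = (0*6 + 1*10)/16 = 10/16 = 5/8

5/8


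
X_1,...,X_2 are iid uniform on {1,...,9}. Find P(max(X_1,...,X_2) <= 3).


P(max <= 3) = P(all X_i <= 3) = (P(X_1 <= 3))^2
= (3/9)^2 = (1/3)^2 = 1/9

1/9


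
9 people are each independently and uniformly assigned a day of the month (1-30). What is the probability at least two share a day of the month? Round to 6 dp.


P(all different) = prod((30-i)/30 for i=0..8) = 0.263770
P(at least one match) = 1 - 0.263770 = 0.736230

0.736230


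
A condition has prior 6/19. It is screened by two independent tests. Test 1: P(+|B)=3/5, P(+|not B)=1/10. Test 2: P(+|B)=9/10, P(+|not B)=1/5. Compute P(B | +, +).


After test 1: P(+) = 3/5*6/19 + 1/10*13/19 = 49/190
P(B|+) = (18/95)/(49/190) = 36/49
After test 2 (use post1 as new prior): P(+) = 9/10*36/49 + 1/5*13/49 = 5/7
P(B|+,+) = (162/245)/(5/7) = 162/175

162/175


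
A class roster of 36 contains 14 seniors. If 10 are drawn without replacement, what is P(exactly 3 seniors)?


P(X=3) = C(14,3)*C(22,7) / C(36,10)
= 364*170544 / 254186856
= 62078016/254186856 = 1976/8091

1976/8091


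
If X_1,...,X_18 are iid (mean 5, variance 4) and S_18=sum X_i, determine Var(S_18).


By independence, Var(S_n) = n*Var(X_1) = 18*4 = 72

72


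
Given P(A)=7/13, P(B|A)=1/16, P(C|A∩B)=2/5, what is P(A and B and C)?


P(A∩B∩C) = P(A) * P(B|A) * P(C|A∩B)
= 7/13 * 1/16 * 2/5
= 7/208 * 2/5 = 7/520

7/520


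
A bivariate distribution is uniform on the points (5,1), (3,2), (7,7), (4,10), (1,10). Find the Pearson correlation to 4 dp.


Cov(X,Y) = -2.0000, Var(X) = 4.0000, Var(Y) = 14.8000
rho = Cov/(sqrt(VarX)*sqrt(VarY)) = -0.2599

-0.2599


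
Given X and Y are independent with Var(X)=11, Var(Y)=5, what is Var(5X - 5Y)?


Independence => Cov(X,Y)=0
Var(5X - 5Y) = 5^2*Var(X) + (-5)^2*Var(Y)
= 25*11 + 25*5 = 400

400


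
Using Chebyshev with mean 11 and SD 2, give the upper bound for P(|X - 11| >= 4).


k = 4/2 = 2
Chebyshev: P(|X-mu| >= k*sigma) <= 1/k^2 = 1/2^2 = 1/4

1/4


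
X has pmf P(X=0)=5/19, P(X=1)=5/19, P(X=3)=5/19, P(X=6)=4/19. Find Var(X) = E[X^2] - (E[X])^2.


E[X] = 44/19, E[X^2] = 194/19
Var(X) = E[X^2] - (E[X])^2 = 194/19 - (44/19)^2 = 1750/361

1750/361


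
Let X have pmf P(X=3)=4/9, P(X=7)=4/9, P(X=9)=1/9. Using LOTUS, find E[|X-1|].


E[|X-1|] = sum(g(x)*P(x))
= 2*4/9 + 6*4/9 + 8*1/9
= 40/9

40/9


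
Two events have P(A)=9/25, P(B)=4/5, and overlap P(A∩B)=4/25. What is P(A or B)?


P(A∪B) = P(A) + P(B) - P(A∩B)
= 9/25 + 4/5 - 4/25 = 1

1


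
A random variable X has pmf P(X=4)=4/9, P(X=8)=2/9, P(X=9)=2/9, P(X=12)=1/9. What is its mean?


E[X] = sum(x * P(x))
= 4*4/9 + 8*2/9 + 9*2/9 + 12*1/9
= 62/9

62/9


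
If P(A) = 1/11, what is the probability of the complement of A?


P(A') = 1 - P(A) = 1 - 1/11 = 10/11

10/11


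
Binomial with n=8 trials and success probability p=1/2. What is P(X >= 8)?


P(X>=8) = P(X=8)
= 1/256
= 1/256

1/256


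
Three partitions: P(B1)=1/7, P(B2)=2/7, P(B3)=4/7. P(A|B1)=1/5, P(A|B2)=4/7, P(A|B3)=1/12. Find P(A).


P(A) = P(A|B1)P(B1) + P(A|B2)P(B2) + P(A|B3)P(B3)
= 1/5*1/7 + 4/7*2/7 + 1/12*4/7
= 1/35 + 8/49 + 1/21 = 176/735

176/735


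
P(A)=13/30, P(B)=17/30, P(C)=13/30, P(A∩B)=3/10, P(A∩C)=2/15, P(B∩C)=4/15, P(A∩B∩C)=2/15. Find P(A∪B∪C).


P(A∪B∪C) = P(A)+P(B)+P(C) - P(AB)-P(AC)-P(BC) + P(ABC)
= 13/30+17/30+13/30 - 3/10-2/15-4/15 + 2/15
= 13/15

13/15


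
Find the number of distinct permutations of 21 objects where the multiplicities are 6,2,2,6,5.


21! = 51090942171709440000
Denominator: 6!=720 * 2!=2 * 2!=2 * 6!=720 * 5!=120
Coefficient = 51090942171709440000 / 248832000 = 205323037920

205323037920


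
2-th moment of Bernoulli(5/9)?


For Bernoulli: X in {0,1}
E[X^2] = 0^2*(1-5/9) + 1^2*5/9 = 5/9

5/9


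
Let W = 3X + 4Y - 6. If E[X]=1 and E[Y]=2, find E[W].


E[3X + 4Y - 6] = 3*E[X] + 4*E[Y] - 6
= (3)*(1) + (4)*(2) + (-6)
= 3 + 8 - 6 = 5

5


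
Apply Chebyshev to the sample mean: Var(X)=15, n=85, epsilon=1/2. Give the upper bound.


Var(Xbar) = Var(X)/n = 15/85
Chebyshev: P(|Xbar-mu| >= 1/2) <= Var(Xbar)/(1/2)^2 = (3/17)/(1/4) = 12/17

12/17


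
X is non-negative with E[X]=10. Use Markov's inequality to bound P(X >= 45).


Markov: P(X >= a) <= E[X]/a
P(X >= 45) <= 10/45 = 2/9

2/9


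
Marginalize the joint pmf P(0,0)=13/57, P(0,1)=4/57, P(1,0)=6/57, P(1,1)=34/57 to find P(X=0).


P(X=0) = P(0,0)+P(0,1) = 13/57 + 4/57 = 17/57

17/57


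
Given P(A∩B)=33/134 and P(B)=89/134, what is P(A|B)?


P(A|B) = P(A∩B)/P(B) = (33/134)/(89/134) = 33/89

33/89


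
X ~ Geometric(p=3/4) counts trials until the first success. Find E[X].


For geometric (trials until first success), E[X] = 1/p = 1/(3/4) = 4/3

4/3


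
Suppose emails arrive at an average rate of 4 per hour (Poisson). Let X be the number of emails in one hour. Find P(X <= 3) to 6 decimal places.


P(X<=3) = e^(-4)*4^0/0! + e^(-4)*4^1/1! + e^(-4)*4^2/2! + e^(-4)*4^3/3!
≈ 0.0183156389 + 0.0732625556 + 0.1465251111 + 0.1953668148
= 0.4334701204
≈ 0.433470

0.433470


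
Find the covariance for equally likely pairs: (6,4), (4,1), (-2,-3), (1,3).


E[X]=9/4, E[Y]=5/4, E[XY]=37/4
Cov(X,Y) = E[XY] - E[X]E[Y] = 37/4 - 9/4*5/4 = 103/16

103/16


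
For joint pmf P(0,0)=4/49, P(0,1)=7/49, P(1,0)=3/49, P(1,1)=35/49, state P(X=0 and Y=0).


Read from table: P(X=0, Y=0) = 4/49

4/49


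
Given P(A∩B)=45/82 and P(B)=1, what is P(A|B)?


P(A|B) = P(A∩B)/P(B) = (45/82)/(82/82) = 45/82

45/82


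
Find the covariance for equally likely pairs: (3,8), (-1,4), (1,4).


E[X]=1, E[Y]=16/3, E[XY]=8
Cov(X,Y) = E[XY] - E[X]E[Y] = 8 - 1*16/3 = 8/3

8/3


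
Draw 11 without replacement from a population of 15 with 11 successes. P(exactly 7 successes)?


P(X=7) = C(11,7)*C(4,4) / C(15,11)
= 330*1 / 1365
= 330/1365 = 22/91

22/91


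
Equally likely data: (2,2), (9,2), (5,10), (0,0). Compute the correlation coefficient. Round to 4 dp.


Cov(X,Y) = 4.0000, Var(X) = 11.5000, Var(Y) = 14.7500
rho = Cov/(sqrt(VarX)*sqrt(VarY)) = 0.3071

0.3071


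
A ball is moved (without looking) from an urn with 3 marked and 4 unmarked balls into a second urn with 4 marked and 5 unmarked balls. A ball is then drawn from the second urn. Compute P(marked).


P(transfer marked) = 3/7; P(transfer unmarked) = 4/7
If marked transferred: Urn II has 5 marked of 10, so P(marked|marked moved) = 1/2
If unmarked transferred: Urn II has 4 marked of 10, so P(marked|unmarked moved) = 2/5
By total probability: P(marked) = 3/7*1/2 + 4/7*2/5 = 31/70

31/70


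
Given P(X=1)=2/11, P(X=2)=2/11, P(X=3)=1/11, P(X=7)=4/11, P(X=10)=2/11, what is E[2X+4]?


E[2X+4] = sum(g(x)*P(x))
= 6*2/11 + 8*2/11 + 10*1/11 + 18*4/11 + 24*2/11
= 158/11

158/11


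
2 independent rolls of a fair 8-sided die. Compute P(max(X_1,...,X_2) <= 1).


P(max <= 1) = P(all X_i <= 1) = (P(X_1 <= 1))^2
= (1/8)^2 = 1/64

1/64


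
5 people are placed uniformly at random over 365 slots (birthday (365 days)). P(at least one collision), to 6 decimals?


P(all different) = prod((365-i)/365 for i=0..4) = 0.972864
P(at least one match) = 1 - 0.972864 = 0.027136

0.027136


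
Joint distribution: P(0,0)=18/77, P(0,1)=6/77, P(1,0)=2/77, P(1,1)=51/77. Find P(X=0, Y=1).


Read from table: P(X=0, Y=1) = 6/77

6/77


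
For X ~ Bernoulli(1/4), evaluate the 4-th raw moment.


For Bernoulli: X in {0,1}
E[X^4] = 0^4*(1-1/4) + 1^4*1/4 = 1/4

1/4


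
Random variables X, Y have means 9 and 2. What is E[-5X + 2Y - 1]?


E[-5X + 2Y - 1] = -5*E[X] + 2*E[Y] - 1
= (-5)*(9) + (2)*(2) + (-1)
= -45 + 4 - 1 = -42

-42


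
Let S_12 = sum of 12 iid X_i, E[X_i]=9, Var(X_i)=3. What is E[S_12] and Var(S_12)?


E[S_n] = n*mu = 12*9 = 108
Var(S_n) = n*sigma^2 = 12*3 = 36

E[S_12]=108, Var(S_12)=36


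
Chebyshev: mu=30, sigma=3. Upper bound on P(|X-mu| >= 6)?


k = 6/3 = 2
Chebyshev: P(|X-mu| >= k*sigma) <= 1/k^2 = 1/2^2 = 1/4

1/4


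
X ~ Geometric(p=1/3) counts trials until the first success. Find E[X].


For geometric (trials until first success), E[X] = 1/p = 1/(1/3) = 3

3


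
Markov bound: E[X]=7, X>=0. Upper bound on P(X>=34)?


Markov: P(X >= a) <= E[X]/a
P(X >= 34) <= 7/34

7/34


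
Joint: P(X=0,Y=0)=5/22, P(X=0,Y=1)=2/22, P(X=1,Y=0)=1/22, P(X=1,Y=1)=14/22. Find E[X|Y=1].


P(Y=1) = 16/22
E[X|Y=1] = (0*2 + 1*14)/16 = 14/16 = 7/8

7/8


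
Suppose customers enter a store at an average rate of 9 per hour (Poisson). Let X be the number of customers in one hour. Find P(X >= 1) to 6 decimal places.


P(X>=1) = 1 - P(X<=0) = 1 - (e^(-9)*9^0/0!)
≈ 1 - 0.0001234098 = 0.9998765902
≈ 0.999877

0.999877


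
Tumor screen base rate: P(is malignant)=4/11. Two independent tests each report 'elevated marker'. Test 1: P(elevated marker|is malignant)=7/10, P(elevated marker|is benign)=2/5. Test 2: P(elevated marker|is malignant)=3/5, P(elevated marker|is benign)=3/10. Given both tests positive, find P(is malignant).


After test 1: P(+) = 7/10*4/11 + 2/5*7/11 = 28/55
P(B|+) = (14/55)/(28/55) = 1/2
After test 2 (use post1 as new prior): P(+) = 3/5*1/2 + 3/10*1/2 = 9/20
P(B|+,+) = (3/10)/(9/20) = 2/3

2/3


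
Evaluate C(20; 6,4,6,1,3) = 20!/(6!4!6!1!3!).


20! = 2432902008176640000
Denominator: 6!=720 * 4!=24 * 6!=720 * 1!=1 * 3!=6
Coefficient = 2432902008176640000 / 74649600 = 32590958400

32590958400


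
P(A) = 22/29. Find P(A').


P(A') = 1 - P(A) = 1 - 22/29 = 7/29

7/29


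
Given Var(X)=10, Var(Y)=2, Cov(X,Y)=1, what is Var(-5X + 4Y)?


Var(-5X + 4Y) = (-5)^2*Var(X) + 4^2*Var(Y) + 2*(-5)*4*Cov(X,Y)
= 25*10 + 16*2 - 40*1
= 250 + 32 - 40 = 242

242


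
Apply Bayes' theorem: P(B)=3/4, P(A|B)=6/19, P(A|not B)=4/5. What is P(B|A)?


P(A) = P(A|B)P(B) + P(A|B')P(B') = 6/19*3/4 + 4/5*1/4 = 83/190
P(B|A) = P(A|B)P(B)/P(A) = (9/38)/(83/190) = 45/83

45/83


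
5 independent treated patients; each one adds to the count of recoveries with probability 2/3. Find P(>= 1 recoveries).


P(at least one) = 1 - P(none)
P(none) = (1 - 2/3)^5 = (1/3)^5 = 1/243
P(at least one) = 1 - 1/243 = 242/243

242/243


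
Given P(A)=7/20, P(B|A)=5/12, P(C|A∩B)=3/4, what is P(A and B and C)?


P(A∩B∩C) = P(A) * P(B|A) * P(C|A∩B)
= 7/20 * 5/12 * 3/4
= 7/48 * 3/4 = 7/64

7/64


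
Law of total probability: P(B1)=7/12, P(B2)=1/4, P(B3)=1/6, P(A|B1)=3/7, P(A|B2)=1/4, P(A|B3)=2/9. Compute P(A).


P(A) = P(A|B1)P(B1) + P(A|B2)P(B2) + P(A|B3)P(B3)
= 3/7*7/12 + 1/4*1/4 + 2/9*1/6
= 1/4 + 1/16 + 1/27 = 151/432

151/432


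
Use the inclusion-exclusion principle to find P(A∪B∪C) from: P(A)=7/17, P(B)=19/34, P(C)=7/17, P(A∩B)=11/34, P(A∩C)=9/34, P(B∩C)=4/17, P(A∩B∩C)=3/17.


P(A∪B∪C) = P(A)+P(B)+P(C) - P(AB)-P(AC)-P(BC) + P(ABC)
= 7/17+19/34+7/17 - 11/34-9/34-4/17 + 3/17
= 25/34

25/34


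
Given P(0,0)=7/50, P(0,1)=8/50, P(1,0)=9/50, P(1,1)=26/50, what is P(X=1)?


P(X=1) = P(1,0)+P(1,1) = 9/50 + 26/50 = 35/50 = 7/10

7/10


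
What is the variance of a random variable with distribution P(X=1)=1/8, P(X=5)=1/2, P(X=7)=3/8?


E[X] = 21/4, E[X^2] = 31
Var(X) = E[X^2] - (E[X])^2 = 31 - (21/4)^2 = 55/16

55/16


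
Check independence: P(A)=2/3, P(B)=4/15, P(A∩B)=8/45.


P(A)*P(B) = 2/3*4/15 = 8/45
P(A∩B) = 8/45, which equals P(A)P(B), so independent

Yes, A and B are independent


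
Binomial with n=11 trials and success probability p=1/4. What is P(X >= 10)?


P(X>=10) = P(X=10) + P(X=11)
= 33/4194304 + 1/4194304
= 17/2097152

17/2097152


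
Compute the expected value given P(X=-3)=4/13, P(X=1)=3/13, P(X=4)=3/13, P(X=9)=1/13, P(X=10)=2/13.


E[X] = sum(x * P(x))
= -3*4/13 + 1*3/13 + 4*3/13 + 9*1/13 + 10*2/13
= 32/13

32/13


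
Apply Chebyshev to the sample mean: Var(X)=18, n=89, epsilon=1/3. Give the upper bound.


Var(Xbar) = Var(X)/n = 18/89
Chebyshev: P(|Xbar-mu| >= 1/3) <= Var(Xbar)/(1/3)^2 = (18/89)/(1/9) = 162/89
Bound exceeds 1, so trivial bound: 1

1


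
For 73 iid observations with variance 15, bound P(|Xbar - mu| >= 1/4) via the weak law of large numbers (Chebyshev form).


Var(Xbar) = Var(X)/n = 15/73
Chebyshev: P(|Xbar-mu| >= 1/4) <= Var(Xbar)/(1/4)^2 = (15/73)/(1/16) = 240/73
Bound exceeds 1, so trivial bound: 1

1


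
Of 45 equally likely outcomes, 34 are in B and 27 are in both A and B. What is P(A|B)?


P(A|B) = P(A∩B)/P(B) = (27/45)/(34/45) = 27/34

27/34


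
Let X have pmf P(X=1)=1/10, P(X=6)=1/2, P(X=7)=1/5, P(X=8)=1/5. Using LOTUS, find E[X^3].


E[X^3] = sum(g(x)*P(x))
= 1*1/10 + 216*1/2 + 343*1/5 + 512*1/5
= 2791/10

2791/10


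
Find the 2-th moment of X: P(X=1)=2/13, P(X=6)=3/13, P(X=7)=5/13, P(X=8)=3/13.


E[X^2] = sum(x^2 * P(x))
= 1*2/13 + 36*3/13 + 49*5/13 + 64*3/13
= 547/13

547/13


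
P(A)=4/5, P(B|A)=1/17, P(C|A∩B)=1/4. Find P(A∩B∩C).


P(A∩B∩C) = P(A) * P(B|A) * P(C|A∩B)
= 4/5 * 1/17 * 1/4
= 4/85 * 1/4 = 1/85

1/85


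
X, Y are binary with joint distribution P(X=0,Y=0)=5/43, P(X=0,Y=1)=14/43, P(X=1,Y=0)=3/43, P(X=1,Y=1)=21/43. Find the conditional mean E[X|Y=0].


P(Y=0) = 8/43
E[X|Y=0] = (0*5 + 1*3)/8 = 3/8

3/8


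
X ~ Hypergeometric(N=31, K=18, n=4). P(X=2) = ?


P(X=2) = C(18,2)*C(13,2) / C(31,4)
= 153*78 / 31465
= 11934/31465

11934/31465


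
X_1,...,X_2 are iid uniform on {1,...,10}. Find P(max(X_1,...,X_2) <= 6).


P(max <= 6) = P(all X_i <= 6) = (P(X_1 <= 6))^2
= (6/10)^2 = (3/5)^2 = 9/25

9/25


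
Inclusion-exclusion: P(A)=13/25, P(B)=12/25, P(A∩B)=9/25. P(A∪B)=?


P(A∪B) = P(A) + P(B) - P(A∩B)
= 13/25 + 12/25 - 9/25 = 16/25

16/25


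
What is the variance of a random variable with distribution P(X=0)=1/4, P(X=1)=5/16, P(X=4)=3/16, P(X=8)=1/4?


E[X] = 49/16, E[X^2] = 309/16
Var(X) = E[X^2] - (E[X])^2 = 309/16 - (49/16)^2 = 2543/256

2543/256


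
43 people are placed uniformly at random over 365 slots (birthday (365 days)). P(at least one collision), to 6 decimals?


P(all different) = prod((365-i)/365 for i=0..42) = 0.076077
P(at least one match) = 1 - 0.076077 = 0.923923

0.923923


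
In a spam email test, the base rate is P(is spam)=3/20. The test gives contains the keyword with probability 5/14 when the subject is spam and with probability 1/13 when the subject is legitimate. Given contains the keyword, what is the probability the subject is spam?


P(A) = P(A|B)P(B) + P(A|B')P(B') = 5/14*3/20 + 1/13*17/20 = 433/3640
P(B|A) = P(A|B)P(B)/P(A) = (3/56)/(433/3640) = 195/433

195/433


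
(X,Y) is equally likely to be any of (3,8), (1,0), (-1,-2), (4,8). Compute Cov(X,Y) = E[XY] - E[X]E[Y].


E[X]=7/4, E[Y]=7/2, E[XY]=29/2
Cov(X,Y) = E[XY] - E[X]E[Y] = 29/2 - 7/4*7/2 = 67/8

67/8


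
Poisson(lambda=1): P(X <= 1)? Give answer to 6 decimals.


P(X<=1) = e^(-1)*1^0/0! + e^(-1)*1^1/1!
≈ 0.3678794412 + 0.3678794412
= 0.7357588824
≈ 0.735759

0.735759


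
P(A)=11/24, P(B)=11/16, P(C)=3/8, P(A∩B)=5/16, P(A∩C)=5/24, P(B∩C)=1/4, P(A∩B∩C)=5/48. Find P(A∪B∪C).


P(A∪B∪C) = P(A)+P(B)+P(C) - P(AB)-P(AC)-P(BC) + P(ABC)
= 11/24+11/16+3/8 - 5/16-5/24-1/4 + 5/48
= 41/48

41/48


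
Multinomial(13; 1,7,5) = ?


13! = 6227020800
Denominator: 1!=1 * 7!=5040 * 5!=120
Coefficient = 6227020800 / 604800 = 10296

10296


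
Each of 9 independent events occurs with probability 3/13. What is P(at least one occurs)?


P(at least one) = 1 - P(none)
P(none) = (1 - 3/13)^9 = (10/13)^9 = 1000000000/10604499373
P(at least one) = 1 - 1000000000/10604499373 = 9604499373/10604499373

9604499373/10604499373


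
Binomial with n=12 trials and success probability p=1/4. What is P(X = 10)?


P(X=10) = C(12,10) * p^10 * (1-p)^2
= 66 * 1/1048576 * 9/16
= 297/8388608

297/8388608


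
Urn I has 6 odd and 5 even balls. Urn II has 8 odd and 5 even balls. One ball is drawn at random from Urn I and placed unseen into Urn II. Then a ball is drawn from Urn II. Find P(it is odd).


P(transfer odd) = 6/11; P(transfer even) = 5/11
If odd transferred: Urn II has 9 odd of 14, so P(odd|odd moved) = 9/14
If even transferred: Urn II has 8 odd of 14, so P(odd|even moved) = 4/7
By total probability: P(odd) = 6/11*9/14 + 5/11*4/7 = 47/77

47/77


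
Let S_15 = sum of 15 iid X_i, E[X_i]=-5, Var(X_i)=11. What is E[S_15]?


E[S_n] = n*E[X_1] = 15*-5 = -75

-75


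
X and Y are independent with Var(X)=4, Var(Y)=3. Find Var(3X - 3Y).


Independence => Cov(X,Y)=0
Var(3X - 3Y) = 3^2*Var(X) + (-3)^2*Var(Y)
= 9*4 + 9*3 = 63

63


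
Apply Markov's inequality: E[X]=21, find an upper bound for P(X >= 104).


Markov: P(X >= a) <= E[X]/a
P(X >= 104) <= 21/104

21/104


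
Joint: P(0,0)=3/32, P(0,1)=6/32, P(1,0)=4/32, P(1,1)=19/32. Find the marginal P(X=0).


P(X=0) = P(0,0)+P(0,1) = 3/32 + 6/32 = 9/32

9/32


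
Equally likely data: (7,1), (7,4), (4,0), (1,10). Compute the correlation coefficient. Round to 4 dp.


Cov(X,Y) = -6.5625, Var(X) = 6.1875, Var(Y) = 15.1875
rho = Cov/(sqrt(VarX)*sqrt(VarY)) = -0.6770

-0.6770


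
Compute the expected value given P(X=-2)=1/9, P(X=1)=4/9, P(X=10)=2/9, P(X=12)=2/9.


E[X] = sum(x * P(x))
= -2*1/9 + 1*4/9 + 10*2/9 + 12*2/9
= 46/9

46/9


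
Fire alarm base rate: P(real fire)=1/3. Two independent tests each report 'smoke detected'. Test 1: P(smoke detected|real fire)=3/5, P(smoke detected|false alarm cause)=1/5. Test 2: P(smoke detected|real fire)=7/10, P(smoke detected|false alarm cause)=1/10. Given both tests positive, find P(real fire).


After test 1: P(+) = 3/5*1/3 + 1/5*2/3 = 1/3
P(B|+) = (1/5)/(1/3) = 3/5
After test 2 (use post1 as new prior): P(+) = 7/10*3/5 + 1/10*2/5 = 23/50
P(B|+,+) = (21/50)/(23/50) = 21/23

21/23


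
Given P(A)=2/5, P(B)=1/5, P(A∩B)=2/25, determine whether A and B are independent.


P(A)*P(B) = 2/5*1/5 = 2/25
P(A∩B) = 2/25, which equals P(A)P(B), so independent

Yes, A and B are independent


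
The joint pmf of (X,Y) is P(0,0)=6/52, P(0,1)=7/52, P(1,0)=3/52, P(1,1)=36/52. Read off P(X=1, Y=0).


Read from table: P(X=1, Y=0) = 3/52

3/52


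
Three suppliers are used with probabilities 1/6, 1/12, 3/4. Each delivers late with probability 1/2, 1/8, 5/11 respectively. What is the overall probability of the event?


P(A) = P(A|B1)P(B1) + P(A|B2)P(B2) + P(A|B3)P(B3)
= 1/2*1/6 + 1/8*1/12 + 5/11*3/4
= 1/12 + 1/96 + 15/44 = 153/352

153/352


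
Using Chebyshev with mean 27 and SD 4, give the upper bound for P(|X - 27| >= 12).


k = 12/4 = 3
Chebyshev: P(|X-mu| >= k*sigma) <= 1/k^2 = 1/3^2 = 1/9

1/9


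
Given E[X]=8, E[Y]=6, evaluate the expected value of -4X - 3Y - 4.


E[-4X - 3Y - 4] = -4*E[X] - 3*E[Y] - 4
= (-4)*(8) + (-3)*(6) + (-4)
= -32 - 18 - 4 = -54

-54


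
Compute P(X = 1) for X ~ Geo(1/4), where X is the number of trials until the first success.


P(X=1) = (1-p)^0 * p = (3/4)^0 * 1/4
= 1 * 1/4 = 1/4

1/4


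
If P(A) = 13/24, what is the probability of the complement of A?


P(A') = 1 - P(A) = 1 - 13/24 = 11/24

11/24


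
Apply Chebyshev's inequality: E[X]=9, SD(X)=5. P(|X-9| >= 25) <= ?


k = 25/5 = 5
Chebyshev: P(|X-mu| >= k*sigma) <= 1/k^2 = 1/5^2 = 1/25

1/25


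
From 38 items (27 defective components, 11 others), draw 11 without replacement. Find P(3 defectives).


P(X=3) = C(27,3)*C(11,8) / C(38,11)
= 2925*165 / 1203322288
= 482625/1203322288

482625/1203322288


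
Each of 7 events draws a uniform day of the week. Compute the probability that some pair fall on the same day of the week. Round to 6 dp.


P(all different) = prod((7-i)/7 for i=0..6) = 0.006120
P(at least one match) = 1 - 0.006120 = 0.993880

0.993880


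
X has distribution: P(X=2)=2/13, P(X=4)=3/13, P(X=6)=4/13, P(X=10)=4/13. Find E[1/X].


E[1/X] = sum(g(x)*P(x))
= 1/2*2/13 + 1/4*3/13 + 1/6*4/13 + 1/10*4/13
= 13/60

13/60


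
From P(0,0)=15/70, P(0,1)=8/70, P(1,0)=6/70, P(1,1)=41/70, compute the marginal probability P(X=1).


P(X=1) = P(1,0)+P(1,1) = 6/70 + 41/70 = 47/70

47/70


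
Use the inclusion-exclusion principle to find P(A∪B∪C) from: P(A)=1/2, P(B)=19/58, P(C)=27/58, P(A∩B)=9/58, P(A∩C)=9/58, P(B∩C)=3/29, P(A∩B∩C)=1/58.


P(A∪B∪C) = P(A)+P(B)+P(C) - P(AB)-P(AC)-P(BC) + P(ABC)
= 1/2+19/58+27/58 - 9/58-9/58-3/29 + 1/58
= 26/29

26/29


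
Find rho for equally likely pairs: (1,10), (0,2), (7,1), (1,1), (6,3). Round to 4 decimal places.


Cov(X,Y) = -3.0000, Var(X) = 8.4000, Var(Y) = 11.4400
rho = Cov/(sqrt(VarX)*sqrt(VarY)) = -0.3060

-0.3060


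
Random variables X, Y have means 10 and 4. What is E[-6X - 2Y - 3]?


E[-6X - 2Y - 3] = -6*E[X] - 2*E[Y] - 3
= (-6)*(10) + (-2)*(4) + (-3)
= -60 - 8 - 3 = -71

-71


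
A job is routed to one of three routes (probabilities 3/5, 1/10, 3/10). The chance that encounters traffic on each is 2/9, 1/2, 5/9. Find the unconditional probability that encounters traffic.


P(A) = P(A|B1)P(B1) + P(A|B2)P(B2) + P(A|B3)P(B3)
= 2/9*3/5 + 1/2*1/10 + 5/9*3/10
= 2/15 + 1/20 + 1/6 = 7/20

7/20


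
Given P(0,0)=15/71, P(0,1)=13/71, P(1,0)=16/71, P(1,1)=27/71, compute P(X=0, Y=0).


Read from table: P(X=0, Y=0) = 15/71

15/71


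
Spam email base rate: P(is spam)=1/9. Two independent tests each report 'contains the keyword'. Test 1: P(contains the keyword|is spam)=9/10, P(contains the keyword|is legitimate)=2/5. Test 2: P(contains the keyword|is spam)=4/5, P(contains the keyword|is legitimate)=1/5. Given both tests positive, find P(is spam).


After test 1: P(+) = 9/10*1/9 + 2/5*8/9 = 41/90
P(B|+) = (1/10)/(41/90) = 9/41
After test 2 (use post1 as new prior): P(+) = 4/5*9/41 + 1/5*32/41 = 68/205
P(B|+,+) = (36/205)/(68/205) = 9/17

9/17


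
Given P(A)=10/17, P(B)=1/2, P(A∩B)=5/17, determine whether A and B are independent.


P(A)*P(B) = 10/17*1/2 = 5/17
P(A∩B) = 5/17, which equals P(A)P(B), so independent

Yes, A and B are independent


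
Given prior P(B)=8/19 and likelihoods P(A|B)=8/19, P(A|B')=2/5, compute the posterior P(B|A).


P(A) = P(A|B)P(B) + P(A|B')P(B') = 8/19*8/19 + 2/5*11/19 = 738/1805
P(B|A) = P(A|B)P(B)/P(A) = (64/361)/(738/1805) = 160/369

160/369


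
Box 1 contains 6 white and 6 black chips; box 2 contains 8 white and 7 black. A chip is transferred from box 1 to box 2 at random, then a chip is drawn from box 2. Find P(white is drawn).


P(transfer white) = 6/12 = 1/2; P(transfer black) = 1/2
If white transferred: Urn II has 9 white of 16, so P(white|white moved) = 9/16
If black transferred: Urn II has 8 white of 16, so P(white|black moved) = 1/2
By total probability: P(white) = 1/2*9/16 + 1/2*1/2 = 17/32

17/32


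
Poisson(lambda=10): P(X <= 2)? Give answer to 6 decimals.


P(X<=2) = e^(-10)*10^0/0! + e^(-10)*10^1/1! + e^(-10)*10^2/2!
≈ 0.0000453999 + 0.0004539993 + 0.0022699965
= 0.0027693957
≈ 0.002769

0.002769


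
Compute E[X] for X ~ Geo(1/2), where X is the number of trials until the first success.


For geometric (trials until first success), E[X] = 1/p = 1/(1/2) = 2

2
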